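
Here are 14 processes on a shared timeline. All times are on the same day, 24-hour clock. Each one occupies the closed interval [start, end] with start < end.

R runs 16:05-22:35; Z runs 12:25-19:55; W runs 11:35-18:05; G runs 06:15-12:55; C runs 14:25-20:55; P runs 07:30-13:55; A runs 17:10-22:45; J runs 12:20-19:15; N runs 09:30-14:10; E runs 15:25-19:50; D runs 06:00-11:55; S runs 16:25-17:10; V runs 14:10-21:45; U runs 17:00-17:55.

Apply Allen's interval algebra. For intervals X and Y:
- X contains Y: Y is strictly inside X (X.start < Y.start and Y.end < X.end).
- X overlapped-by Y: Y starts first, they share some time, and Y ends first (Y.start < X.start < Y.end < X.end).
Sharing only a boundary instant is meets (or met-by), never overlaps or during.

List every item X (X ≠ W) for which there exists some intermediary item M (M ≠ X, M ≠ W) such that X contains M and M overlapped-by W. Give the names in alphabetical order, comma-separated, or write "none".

C, V, Z

Target W = [11:35, 18:05].
Intermediaries M with M overlapped-by W: A, C, E, J, R, V, Z.
Via A — items with X contains A: none.
Via C — items with X contains C: V.
Via E — items with X contains E: C, V, Z.
Via J — items with X contains J: none.
Via R — items with X contains R: none.
Via V — items with X contains V: none.
Via Z — items with X contains Z: none.
Union: C, V, Z.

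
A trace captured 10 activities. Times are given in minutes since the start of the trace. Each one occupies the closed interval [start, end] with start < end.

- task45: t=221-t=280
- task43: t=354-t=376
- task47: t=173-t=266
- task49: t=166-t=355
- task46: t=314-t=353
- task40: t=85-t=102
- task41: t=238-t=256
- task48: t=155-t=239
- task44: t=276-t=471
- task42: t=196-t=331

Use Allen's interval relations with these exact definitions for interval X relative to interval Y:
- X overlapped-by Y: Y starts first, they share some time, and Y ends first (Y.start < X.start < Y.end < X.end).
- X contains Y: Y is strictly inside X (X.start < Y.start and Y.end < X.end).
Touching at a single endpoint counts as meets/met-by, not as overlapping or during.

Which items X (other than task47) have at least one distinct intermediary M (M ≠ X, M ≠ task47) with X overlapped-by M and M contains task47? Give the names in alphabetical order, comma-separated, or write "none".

Target task47 = [t=173, t=266].
Intermediaries M with M contains task47: task49.
Via task49 — items with X overlapped-by task49: task43, task44.
Union: task43, task44.

task43, task44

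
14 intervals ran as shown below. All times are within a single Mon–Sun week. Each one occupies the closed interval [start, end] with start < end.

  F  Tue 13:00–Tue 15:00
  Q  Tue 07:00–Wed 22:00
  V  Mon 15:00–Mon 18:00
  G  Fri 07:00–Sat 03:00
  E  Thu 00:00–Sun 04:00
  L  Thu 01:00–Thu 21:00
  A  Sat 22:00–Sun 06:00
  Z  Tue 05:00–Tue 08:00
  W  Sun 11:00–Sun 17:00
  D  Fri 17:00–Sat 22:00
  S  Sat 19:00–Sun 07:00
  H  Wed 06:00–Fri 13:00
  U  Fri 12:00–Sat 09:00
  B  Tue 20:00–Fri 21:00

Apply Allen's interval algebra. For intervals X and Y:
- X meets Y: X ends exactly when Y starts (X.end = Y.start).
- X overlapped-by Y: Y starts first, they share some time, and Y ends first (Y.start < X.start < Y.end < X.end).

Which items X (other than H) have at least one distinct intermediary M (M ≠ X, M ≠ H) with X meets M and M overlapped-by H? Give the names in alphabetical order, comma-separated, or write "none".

Target H = [Wed 06:00, Fri 13:00].
Intermediaries M with M overlapped-by H: E, G, U.
Via E — items with X meets E: none.
Via G — items with X meets G: none.
Via U — items with X meets U: none.
Union: none.

none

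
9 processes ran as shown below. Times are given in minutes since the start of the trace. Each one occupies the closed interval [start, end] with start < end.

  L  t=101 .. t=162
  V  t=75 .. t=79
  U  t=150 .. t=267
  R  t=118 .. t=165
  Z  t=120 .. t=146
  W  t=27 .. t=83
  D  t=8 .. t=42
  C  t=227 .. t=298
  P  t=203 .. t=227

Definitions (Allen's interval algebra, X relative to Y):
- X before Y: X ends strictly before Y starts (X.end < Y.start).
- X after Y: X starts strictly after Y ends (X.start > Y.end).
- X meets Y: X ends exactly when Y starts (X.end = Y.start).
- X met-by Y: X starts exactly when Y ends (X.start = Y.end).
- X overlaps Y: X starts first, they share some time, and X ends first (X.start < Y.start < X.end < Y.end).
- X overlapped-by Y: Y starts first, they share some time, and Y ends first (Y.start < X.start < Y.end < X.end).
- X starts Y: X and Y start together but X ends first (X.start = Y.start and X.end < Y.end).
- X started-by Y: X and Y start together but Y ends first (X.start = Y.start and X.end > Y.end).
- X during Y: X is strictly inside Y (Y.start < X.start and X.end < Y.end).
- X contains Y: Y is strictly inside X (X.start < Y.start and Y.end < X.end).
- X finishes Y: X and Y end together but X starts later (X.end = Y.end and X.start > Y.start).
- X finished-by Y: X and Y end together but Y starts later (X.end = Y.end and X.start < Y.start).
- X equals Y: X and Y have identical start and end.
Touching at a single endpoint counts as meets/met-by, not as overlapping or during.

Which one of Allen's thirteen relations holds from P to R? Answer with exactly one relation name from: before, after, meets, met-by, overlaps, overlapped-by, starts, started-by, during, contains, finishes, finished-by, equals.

P = [t=203, t=227]; R = [t=118, t=165].
Compare endpoints: P.start > R.start, P.start > R.end, P.end > R.start, P.end > R.end.
That pattern is 'after'.

after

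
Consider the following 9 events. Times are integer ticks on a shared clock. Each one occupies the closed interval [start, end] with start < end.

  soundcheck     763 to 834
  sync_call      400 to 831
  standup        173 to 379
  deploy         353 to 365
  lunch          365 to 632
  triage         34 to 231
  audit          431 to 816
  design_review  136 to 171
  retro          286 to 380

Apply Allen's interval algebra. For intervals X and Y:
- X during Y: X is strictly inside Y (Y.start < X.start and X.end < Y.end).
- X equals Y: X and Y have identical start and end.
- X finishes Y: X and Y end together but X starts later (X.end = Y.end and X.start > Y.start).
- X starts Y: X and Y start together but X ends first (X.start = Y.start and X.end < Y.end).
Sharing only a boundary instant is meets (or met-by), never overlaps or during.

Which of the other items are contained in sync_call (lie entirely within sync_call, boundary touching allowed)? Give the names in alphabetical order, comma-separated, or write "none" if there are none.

audit

Target sync_call = [400, 831].
audit [431, 816] → during → yes.
deploy [353, 365] → before → no.
design_review [136, 171] → before → no.
lunch [365, 632] → overlaps → no.
retro [286, 380] → before → no.
soundcheck [763, 834] → overlapped-by → no.
standup [173, 379] → before → no.
triage [34, 231] → before → no.
Result: audit.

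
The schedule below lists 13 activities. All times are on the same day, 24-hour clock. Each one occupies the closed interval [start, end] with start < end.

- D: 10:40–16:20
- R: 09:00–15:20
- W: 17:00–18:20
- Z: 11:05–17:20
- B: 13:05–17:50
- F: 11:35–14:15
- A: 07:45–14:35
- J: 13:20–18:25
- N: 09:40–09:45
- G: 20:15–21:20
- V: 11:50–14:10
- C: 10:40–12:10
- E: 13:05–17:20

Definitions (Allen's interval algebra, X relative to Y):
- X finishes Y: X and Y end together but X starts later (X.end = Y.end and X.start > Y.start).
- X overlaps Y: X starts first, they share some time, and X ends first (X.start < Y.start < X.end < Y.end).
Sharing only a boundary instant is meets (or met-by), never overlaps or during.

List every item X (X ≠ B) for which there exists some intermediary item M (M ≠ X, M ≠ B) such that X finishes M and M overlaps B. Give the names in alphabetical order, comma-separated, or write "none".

Target B = [13:05, 17:50].
Intermediaries M with M overlaps B: A, D, F, R, V, Z.
Via A — items with X finishes A: none.
Via D — items with X finishes D: none.
Via F — items with X finishes F: none.
Via R — items with X finishes R: none.
Via V — items with X finishes V: none.
Via Z — items with X finishes Z: E.
Union: E.

E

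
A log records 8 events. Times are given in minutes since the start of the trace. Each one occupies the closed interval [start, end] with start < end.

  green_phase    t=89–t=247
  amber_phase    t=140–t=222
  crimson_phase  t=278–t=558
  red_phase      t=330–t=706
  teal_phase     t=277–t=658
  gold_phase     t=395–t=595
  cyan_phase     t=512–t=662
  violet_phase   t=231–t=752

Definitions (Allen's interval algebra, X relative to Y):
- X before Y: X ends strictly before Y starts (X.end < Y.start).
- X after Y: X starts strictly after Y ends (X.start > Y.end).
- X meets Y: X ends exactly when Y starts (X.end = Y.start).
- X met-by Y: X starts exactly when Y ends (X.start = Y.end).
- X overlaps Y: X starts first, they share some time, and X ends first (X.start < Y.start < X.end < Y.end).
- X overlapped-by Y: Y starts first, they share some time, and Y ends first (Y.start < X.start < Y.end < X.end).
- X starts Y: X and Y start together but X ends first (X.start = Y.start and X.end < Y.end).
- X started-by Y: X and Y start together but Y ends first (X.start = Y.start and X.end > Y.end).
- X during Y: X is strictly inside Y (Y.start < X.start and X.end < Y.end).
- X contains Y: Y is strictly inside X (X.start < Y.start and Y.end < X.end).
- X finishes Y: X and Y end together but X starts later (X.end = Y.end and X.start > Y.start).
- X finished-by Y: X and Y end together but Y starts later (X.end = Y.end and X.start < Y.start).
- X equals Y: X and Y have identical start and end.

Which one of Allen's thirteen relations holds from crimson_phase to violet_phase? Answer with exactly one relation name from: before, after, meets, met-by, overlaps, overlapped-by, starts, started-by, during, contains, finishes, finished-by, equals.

crimson_phase = [t=278, t=558]; violet_phase = [t=231, t=752].
Compare endpoints: crimson_phase.start > violet_phase.start, crimson_phase.start < violet_phase.end, crimson_phase.end > violet_phase.start, crimson_phase.end < violet_phase.end.
That pattern is 'during'.

during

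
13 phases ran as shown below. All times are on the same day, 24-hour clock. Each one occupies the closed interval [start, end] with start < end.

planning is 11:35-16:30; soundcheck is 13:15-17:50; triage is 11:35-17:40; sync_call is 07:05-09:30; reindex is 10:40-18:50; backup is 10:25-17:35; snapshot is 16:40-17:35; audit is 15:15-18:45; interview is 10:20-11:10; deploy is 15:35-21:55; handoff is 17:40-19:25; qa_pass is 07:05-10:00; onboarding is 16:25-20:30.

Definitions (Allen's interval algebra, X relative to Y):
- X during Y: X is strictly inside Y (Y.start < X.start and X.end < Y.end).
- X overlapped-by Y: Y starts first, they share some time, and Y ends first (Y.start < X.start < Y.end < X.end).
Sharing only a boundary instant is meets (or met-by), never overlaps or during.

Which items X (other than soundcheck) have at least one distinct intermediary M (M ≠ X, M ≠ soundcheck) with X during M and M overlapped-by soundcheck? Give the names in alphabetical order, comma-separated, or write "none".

Target soundcheck = [13:15, 17:50].
Intermediaries M with M overlapped-by soundcheck: audit, deploy, handoff, onboarding.
Via audit — items with X during audit: snapshot.
Via deploy — items with X during deploy: handoff, onboarding, snapshot.
Via handoff — items with X during handoff: none.
Via onboarding — items with X during onboarding: handoff, snapshot.
Union: handoff, onboarding, snapshot.

handoff, onboarding, snapshot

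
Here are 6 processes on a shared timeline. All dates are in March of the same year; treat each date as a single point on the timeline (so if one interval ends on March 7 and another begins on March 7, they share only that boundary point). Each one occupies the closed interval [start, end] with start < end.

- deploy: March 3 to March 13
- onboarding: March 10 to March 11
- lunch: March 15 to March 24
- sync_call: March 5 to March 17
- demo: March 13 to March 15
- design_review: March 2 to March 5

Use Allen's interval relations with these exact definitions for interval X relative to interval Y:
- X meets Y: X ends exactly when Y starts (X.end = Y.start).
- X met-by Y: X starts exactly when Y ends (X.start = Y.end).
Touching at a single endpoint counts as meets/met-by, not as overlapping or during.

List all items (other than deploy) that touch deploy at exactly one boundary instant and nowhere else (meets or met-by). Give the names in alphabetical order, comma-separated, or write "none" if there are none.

Target deploy = [March 3, March 13].
demo [March 13, March 15] → met-by → yes.
design_review [March 2, March 5] → overlaps → no.
lunch [March 15, March 24] → after → no.
onboarding [March 10, March 11] → during → no.
sync_call [March 5, March 17] → overlapped-by → no.
Result: demo.

demo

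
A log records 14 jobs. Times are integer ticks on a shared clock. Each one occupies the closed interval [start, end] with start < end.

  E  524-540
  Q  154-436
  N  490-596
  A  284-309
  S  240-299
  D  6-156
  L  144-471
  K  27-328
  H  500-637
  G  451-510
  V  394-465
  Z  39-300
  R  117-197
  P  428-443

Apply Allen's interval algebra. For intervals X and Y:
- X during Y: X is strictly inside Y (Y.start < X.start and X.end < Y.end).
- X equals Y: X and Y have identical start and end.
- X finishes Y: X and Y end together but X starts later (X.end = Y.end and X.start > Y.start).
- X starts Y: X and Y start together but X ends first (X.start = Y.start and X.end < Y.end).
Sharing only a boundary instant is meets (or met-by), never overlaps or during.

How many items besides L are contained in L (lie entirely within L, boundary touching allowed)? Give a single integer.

5

Target L = [144, 471].
A [284, 309] → during → counts.
D [6, 156] → overlaps → no.
E [524, 540] → after → no.
G [451, 510] → overlapped-by → no.
H [500, 637] → after → no.
K [27, 328] → overlaps → no.
N [490, 596] → after → no.
P [428, 443] → during → counts.
Q [154, 436] → during → counts.
R [117, 197] → overlaps → no.
S [240, 299] → during → counts.
V [394, 465] → during → counts.
Z [39, 300] → overlaps → no.
Total: 5.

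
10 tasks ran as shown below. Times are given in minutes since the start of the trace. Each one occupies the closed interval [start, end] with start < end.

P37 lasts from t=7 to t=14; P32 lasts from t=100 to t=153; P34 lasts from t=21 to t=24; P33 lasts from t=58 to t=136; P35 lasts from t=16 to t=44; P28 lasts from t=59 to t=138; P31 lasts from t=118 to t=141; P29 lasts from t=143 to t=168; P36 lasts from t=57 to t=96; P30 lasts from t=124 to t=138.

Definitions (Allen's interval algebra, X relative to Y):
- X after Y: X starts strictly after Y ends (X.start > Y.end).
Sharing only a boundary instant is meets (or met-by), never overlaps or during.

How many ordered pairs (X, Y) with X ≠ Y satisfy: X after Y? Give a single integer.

Checking all 90 ordered pairs for relation 'after'; matching pairs in alphabetical order:
(P28, P34): P28 after P34 ✓
(P28, P35): P28 after P35 ✓
(P28, P37): P28 after P37 ✓
(P29, P28): P29 after P28 ✓
(P29, P30): P29 after P30 ✓
(P29, P31): P29 after P31 ✓
(P29, P33): P29 after P33 ✓
(P29, P34): P29 after P34 ✓
(P29, P35): P29 after P35 ✓
(P29, P36): P29 after P36 ✓
(P29, P37): P29 after P37 ✓
(P30, P34): P30 after P34 ✓
(P30, P35): P30 after P35 ✓
(P30, P36): P30 after P36 ✓
(P30, P37): P30 after P37 ✓
(P31, P34): P31 after P34 ✓
(P31, P35): P31 after P35 ✓
(P31, P36): P31 after P36 ✓
(P31, P37): P31 after P37 ✓
(P32, P34): P32 after P34 ✓
(P32, P35): P32 after P35 ✓
(P32, P36): P32 after P36 ✓
(P32, P37): P32 after P37 ✓
(P33, P34): P33 after P34 ✓
... plus 7 further pairs not listed.
Count: 31.

31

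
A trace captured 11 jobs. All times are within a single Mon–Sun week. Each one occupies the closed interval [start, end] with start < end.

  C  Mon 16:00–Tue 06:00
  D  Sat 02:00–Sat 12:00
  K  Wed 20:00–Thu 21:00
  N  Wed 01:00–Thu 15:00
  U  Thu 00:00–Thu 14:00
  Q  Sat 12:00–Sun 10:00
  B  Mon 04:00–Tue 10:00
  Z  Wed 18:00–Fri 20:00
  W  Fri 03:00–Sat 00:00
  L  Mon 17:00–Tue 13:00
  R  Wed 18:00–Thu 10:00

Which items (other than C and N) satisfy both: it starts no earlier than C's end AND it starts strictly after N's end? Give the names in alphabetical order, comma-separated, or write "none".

Conditions: its start is no earlier than C's end (X.start >= Tue 06:00) AND its start is strictly after N's end (X.start > Thu 15:00).
B: start Mon 04:00 >= Tue 06:00? ✗; start Mon 04:00 > Thu 15:00? ✗ → no.
D: start Sat 02:00 >= Tue 06:00? ✓; start Sat 02:00 > Thu 15:00? ✓ → yes.
K: start Wed 20:00 >= Tue 06:00? ✓; start Wed 20:00 > Thu 15:00? ✗ → no.
L: start Mon 17:00 >= Tue 06:00? ✗; start Mon 17:00 > Thu 15:00? ✗ → no.
Q: start Sat 12:00 >= Tue 06:00? ✓; start Sat 12:00 > Thu 15:00? ✓ → yes.
R: start Wed 18:00 >= Tue 06:00? ✓; start Wed 18:00 > Thu 15:00? ✗ → no.
U: start Thu 00:00 >= Tue 06:00? ✓; start Thu 00:00 > Thu 15:00? ✗ → no.
W: start Fri 03:00 >= Tue 06:00? ✓; start Fri 03:00 > Thu 15:00? ✓ → yes.
Z: start Wed 18:00 >= Tue 06:00? ✓; start Wed 18:00 > Thu 15:00? ✗ → no.
Result: D, Q, W.

D, Q, W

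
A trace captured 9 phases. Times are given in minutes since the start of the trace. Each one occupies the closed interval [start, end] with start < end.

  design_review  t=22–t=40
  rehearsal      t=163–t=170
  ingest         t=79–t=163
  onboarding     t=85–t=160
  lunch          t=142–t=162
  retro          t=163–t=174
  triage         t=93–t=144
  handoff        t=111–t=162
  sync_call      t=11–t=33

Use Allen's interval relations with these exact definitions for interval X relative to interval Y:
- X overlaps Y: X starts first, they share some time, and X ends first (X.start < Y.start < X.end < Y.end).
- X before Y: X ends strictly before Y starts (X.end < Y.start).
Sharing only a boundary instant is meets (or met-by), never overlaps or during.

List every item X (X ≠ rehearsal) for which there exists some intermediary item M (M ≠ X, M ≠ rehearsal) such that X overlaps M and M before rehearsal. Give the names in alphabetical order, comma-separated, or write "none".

onboarding, sync_call, triage

Target rehearsal = [t=163, t=170].
Intermediaries M with M before rehearsal: design_review, handoff, lunch, onboarding, sync_call, triage.
Via design_review — items with X overlaps design_review: sync_call.
Via handoff — items with X overlaps handoff: onboarding, triage.
Via lunch — items with X overlaps lunch: onboarding, triage.
Via onboarding — items with X overlaps onboarding: none.
Via sync_call — items with X overlaps sync_call: none.
Via triage — items with X overlaps triage: none.
Union: onboarding, sync_call, triage.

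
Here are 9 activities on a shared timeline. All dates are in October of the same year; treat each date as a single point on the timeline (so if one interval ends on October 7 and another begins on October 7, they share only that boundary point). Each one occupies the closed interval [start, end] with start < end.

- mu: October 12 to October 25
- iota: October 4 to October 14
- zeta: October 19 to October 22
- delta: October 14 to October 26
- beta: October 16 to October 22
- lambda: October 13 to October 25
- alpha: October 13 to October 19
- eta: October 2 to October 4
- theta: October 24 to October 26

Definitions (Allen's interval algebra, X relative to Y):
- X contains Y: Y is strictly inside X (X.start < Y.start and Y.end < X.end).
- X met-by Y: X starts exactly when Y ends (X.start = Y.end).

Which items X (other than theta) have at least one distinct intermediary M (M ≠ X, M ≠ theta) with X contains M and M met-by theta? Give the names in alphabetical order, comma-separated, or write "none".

Target theta = [October 24, October 26].
Intermediaries M with M met-by theta: none.
Union: none.

none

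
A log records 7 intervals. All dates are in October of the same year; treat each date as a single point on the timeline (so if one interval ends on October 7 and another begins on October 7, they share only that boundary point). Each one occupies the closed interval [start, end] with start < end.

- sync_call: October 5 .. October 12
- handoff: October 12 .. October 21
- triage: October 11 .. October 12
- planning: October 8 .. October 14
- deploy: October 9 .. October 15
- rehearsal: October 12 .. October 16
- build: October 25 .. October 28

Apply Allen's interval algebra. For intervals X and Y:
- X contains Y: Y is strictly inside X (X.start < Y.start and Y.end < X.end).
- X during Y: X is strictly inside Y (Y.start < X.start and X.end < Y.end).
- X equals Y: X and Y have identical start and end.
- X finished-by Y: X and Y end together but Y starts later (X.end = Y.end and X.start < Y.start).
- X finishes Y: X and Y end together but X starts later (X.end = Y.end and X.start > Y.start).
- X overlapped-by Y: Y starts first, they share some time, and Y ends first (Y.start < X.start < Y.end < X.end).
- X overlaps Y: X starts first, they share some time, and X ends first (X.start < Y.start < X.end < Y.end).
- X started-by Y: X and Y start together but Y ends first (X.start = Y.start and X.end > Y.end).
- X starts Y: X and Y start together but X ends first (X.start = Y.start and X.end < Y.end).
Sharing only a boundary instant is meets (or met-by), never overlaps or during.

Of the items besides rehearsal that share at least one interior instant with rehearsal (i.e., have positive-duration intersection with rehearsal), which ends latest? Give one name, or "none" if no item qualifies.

handoff

Target rehearsal = [October 12, October 16].
build [October 25, October 28] → after → excluded.
deploy [October 9, October 15] → overlaps → candidate.
handoff [October 12, October 21] → started-by → candidate.
planning [October 8, October 14] → overlaps → candidate.
sync_call [October 5, October 12] → meets → excluded.
triage [October 11, October 12] → meets → excluded.
Among candidates, latest end is October 21 → handoff.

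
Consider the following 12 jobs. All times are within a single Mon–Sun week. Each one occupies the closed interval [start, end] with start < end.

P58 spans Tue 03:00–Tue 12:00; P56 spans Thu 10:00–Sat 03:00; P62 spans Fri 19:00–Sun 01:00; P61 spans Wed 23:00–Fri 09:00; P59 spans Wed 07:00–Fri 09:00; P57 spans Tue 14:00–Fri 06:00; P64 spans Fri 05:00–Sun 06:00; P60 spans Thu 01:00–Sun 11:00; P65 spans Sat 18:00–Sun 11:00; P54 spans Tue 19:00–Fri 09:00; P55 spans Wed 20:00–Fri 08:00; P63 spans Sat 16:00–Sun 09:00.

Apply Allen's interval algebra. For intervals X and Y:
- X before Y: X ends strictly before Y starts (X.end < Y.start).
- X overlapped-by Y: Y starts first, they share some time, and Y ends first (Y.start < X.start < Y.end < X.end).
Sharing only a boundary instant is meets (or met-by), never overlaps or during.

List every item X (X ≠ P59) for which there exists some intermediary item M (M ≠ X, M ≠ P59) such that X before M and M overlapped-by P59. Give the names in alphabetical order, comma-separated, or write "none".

P58

Target P59 = [Wed 07:00, Fri 09:00].
Intermediaries M with M overlapped-by P59: P56, P60, P64.
Via P56 — items with X before P56: P58.
Via P60 — items with X before P60: P58.
Via P64 — items with X before P64: P58.
Union: P58.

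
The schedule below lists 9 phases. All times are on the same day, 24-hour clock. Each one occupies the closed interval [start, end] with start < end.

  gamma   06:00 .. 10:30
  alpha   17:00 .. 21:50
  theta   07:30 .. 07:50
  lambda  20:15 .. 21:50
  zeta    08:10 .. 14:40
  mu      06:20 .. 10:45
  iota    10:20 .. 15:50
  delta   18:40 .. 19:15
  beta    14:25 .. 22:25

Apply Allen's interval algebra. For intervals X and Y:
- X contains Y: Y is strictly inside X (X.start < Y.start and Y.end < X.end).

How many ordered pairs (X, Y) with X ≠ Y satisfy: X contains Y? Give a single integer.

6

Checking all 72 ordered pairs for relation 'contains'; matching pairs in alphabetical order:
(alpha, delta): alpha contains delta ✓
(beta, alpha): beta contains alpha ✓
(beta, delta): beta contains delta ✓
(beta, lambda): beta contains lambda ✓
(gamma, theta): gamma contains theta ✓
(mu, theta): mu contains theta ✓
Count: 6.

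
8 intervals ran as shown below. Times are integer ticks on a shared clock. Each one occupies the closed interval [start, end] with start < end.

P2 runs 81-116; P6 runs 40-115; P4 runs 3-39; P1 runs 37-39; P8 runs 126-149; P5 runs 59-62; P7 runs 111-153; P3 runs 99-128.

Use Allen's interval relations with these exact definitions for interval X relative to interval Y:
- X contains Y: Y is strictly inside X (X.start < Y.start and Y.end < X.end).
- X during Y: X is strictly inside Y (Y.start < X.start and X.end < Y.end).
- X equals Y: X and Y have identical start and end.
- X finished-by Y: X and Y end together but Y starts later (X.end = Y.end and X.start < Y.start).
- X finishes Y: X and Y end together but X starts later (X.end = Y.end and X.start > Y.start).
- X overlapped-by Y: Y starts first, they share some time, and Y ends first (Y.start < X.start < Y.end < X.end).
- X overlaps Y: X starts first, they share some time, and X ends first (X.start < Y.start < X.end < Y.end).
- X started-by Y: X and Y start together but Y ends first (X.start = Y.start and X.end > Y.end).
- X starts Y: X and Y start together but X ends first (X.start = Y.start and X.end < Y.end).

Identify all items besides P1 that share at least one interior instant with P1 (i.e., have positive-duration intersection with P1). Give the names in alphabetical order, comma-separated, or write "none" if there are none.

Target P1 = [37, 39].
P2 [81, 116] → after → no.
P3 [99, 128] → after → no.
P4 [3, 39] → finished-by → yes.
P5 [59, 62] → after → no.
P6 [40, 115] → after → no.
P7 [111, 153] → after → no.
P8 [126, 149] → after → no.
Result: P4.

P4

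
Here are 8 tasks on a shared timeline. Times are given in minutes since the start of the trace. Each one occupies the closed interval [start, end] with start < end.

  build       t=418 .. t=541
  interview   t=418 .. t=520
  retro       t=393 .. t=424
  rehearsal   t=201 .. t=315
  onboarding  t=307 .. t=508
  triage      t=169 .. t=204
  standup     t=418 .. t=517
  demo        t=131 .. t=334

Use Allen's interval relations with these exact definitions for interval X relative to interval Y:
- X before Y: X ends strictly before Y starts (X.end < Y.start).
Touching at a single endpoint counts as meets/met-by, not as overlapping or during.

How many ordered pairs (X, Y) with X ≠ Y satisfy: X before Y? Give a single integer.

Checking all 56 ordered pairs for relation 'before'; matching pairs in alphabetical order:
(demo, build): demo before build ✓
(demo, interview): demo before interview ✓
(demo, retro): demo before retro ✓
(demo, standup): demo before standup ✓
(rehearsal, build): rehearsal before build ✓
(rehearsal, interview): rehearsal before interview ✓
(rehearsal, retro): rehearsal before retro ✓
(rehearsal, standup): rehearsal before standup ✓
(triage, build): triage before build ✓
(triage, interview): triage before interview ✓
(triage, onboarding): triage before onboarding ✓
(triage, retro): triage before retro ✓
(triage, standup): triage before standup ✓
Count: 13.

13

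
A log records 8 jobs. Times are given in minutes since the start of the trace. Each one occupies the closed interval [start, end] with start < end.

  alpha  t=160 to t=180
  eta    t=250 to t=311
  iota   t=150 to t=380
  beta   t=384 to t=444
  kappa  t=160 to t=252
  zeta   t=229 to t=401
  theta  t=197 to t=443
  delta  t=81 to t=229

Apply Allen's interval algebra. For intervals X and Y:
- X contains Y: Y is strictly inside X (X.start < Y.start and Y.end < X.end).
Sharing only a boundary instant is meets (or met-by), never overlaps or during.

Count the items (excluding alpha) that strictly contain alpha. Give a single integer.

Target alpha = [t=160, t=180].
beta [t=384, t=444] → after → no.
delta [t=81, t=229] → contains → counts.
eta [t=250, t=311] → after → no.
iota [t=150, t=380] → contains → counts.
kappa [t=160, t=252] → started-by → no.
theta [t=197, t=443] → after → no.
zeta [t=229, t=401] → after → no.
Total: 2.

2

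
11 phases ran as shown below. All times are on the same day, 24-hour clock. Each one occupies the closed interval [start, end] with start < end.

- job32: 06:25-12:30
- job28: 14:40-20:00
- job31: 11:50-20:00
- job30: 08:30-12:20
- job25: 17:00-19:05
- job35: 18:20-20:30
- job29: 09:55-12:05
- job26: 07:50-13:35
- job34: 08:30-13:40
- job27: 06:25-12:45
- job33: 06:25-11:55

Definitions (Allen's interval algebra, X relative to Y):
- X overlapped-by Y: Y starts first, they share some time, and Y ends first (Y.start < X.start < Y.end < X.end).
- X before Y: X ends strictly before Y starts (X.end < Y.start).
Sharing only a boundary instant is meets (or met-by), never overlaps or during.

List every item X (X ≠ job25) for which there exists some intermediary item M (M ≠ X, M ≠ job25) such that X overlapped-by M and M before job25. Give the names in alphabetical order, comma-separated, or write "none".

job26, job29, job30, job31, job34

Target job25 = [17:00, 19:05].
Intermediaries M with M before job25: job26, job27, job29, job30, job32, job33, job34.
Via job26 — items with X overlapped-by job26: job31, job34.
Via job27 — items with X overlapped-by job27: job26, job31, job34.
Via job29 — items with X overlapped-by job29: job31.
Via job30 — items with X overlapped-by job30: job31.
Via job32 — items with X overlapped-by job32: job26, job31, job34.
Via job33 — items with X overlapped-by job33: job26, job29, job30, job31, job34.
Via job34 — items with X overlapped-by job34: job31.
Union: job26, job29, job30, job31, job34.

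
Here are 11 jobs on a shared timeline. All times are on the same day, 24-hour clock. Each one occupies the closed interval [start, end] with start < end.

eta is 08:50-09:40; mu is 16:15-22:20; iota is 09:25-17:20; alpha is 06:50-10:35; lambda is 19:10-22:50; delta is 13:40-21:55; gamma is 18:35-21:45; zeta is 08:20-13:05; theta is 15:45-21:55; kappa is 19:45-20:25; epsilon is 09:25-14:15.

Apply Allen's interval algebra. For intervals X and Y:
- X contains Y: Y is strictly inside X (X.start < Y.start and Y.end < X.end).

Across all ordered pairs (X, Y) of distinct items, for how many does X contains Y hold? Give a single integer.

Checking all 110 ordered pairs for relation 'contains'; matching pairs in alphabetical order:
(alpha, eta): alpha contains eta ✓
(delta, gamma): delta contains gamma ✓
(delta, kappa): delta contains kappa ✓
(gamma, kappa): gamma contains kappa ✓
(lambda, kappa): lambda contains kappa ✓
(mu, gamma): mu contains gamma ✓
(mu, kappa): mu contains kappa ✓
(theta, gamma): theta contains gamma ✓
(theta, kappa): theta contains kappa ✓
(zeta, eta): zeta contains eta ✓
Count: 10.

10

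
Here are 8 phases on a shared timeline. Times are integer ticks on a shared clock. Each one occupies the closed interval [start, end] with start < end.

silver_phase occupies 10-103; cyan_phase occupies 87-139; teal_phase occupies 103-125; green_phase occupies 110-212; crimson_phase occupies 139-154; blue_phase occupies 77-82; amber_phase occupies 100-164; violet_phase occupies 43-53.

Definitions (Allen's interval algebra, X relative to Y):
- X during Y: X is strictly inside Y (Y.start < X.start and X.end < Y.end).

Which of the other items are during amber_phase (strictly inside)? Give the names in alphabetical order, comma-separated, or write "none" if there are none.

Target amber_phase = [100, 164].
blue_phase [77, 82] → before → no.
crimson_phase [139, 154] → during → yes.
cyan_phase [87, 139] → overlaps → no.
green_phase [110, 212] → overlapped-by → no.
silver_phase [10, 103] → overlaps → no.
teal_phase [103, 125] → during → yes.
violet_phase [43, 53] → before → no.
Result: crimson_phase, teal_phase.

crimson_phase, teal_phase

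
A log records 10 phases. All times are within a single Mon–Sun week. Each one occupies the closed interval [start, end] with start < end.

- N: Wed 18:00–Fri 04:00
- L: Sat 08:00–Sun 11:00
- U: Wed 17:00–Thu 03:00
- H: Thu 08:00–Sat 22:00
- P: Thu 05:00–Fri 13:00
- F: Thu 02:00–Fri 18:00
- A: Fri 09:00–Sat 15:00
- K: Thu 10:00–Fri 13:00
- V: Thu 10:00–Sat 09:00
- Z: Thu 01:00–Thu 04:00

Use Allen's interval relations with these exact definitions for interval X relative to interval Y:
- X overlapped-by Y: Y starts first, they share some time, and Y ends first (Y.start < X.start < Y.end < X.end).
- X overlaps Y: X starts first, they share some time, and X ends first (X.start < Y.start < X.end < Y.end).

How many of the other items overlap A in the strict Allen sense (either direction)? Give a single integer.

Target A = [Fri 09:00, Sat 15:00].
F [Thu 02:00, Fri 18:00] → overlaps → counts.
H [Thu 08:00, Sat 22:00] → contains → no.
K [Thu 10:00, Fri 13:00] → overlaps → counts.
L [Sat 08:00, Sun 11:00] → overlapped-by → counts.
N [Wed 18:00, Fri 04:00] → before → no.
P [Thu 05:00, Fri 13:00] → overlaps → counts.
U [Wed 17:00, Thu 03:00] → before → no.
V [Thu 10:00, Sat 09:00] → overlaps → counts.
Z [Thu 01:00, Thu 04:00] → before → no.
Total: 5.

5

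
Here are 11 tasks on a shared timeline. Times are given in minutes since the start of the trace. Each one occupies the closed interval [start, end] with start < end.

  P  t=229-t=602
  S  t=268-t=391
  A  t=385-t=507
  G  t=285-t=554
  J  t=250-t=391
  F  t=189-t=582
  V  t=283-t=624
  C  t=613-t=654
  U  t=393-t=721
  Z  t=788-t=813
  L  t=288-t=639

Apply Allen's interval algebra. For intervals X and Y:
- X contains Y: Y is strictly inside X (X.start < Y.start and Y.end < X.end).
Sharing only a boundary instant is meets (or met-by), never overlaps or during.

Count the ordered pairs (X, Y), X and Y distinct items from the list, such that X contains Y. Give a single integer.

Checking all 110 ordered pairs for relation 'contains'; matching pairs in alphabetical order:
(F, A): F contains A ✓
(F, G): F contains G ✓
(F, J): F contains J ✓
(F, S): F contains S ✓
(G, A): G contains A ✓
(L, A): L contains A ✓
(P, A): P contains A ✓
(P, G): P contains G ✓
(P, J): P contains J ✓
(P, S): P contains S ✓
(U, C): U contains C ✓
(V, A): V contains A ✓
(V, G): V contains G ✓
Count: 13.

13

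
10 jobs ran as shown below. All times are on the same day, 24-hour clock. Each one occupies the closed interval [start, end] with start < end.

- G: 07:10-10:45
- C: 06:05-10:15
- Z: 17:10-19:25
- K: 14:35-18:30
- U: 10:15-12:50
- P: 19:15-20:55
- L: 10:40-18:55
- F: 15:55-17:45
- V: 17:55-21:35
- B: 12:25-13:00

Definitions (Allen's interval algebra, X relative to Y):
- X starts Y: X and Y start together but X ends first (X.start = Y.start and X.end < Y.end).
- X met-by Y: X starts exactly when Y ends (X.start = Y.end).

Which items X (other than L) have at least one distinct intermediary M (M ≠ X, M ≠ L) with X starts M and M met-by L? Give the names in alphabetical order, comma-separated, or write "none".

none

Target L = [10:40, 18:55].
Intermediaries M with M met-by L: none.
Union: none.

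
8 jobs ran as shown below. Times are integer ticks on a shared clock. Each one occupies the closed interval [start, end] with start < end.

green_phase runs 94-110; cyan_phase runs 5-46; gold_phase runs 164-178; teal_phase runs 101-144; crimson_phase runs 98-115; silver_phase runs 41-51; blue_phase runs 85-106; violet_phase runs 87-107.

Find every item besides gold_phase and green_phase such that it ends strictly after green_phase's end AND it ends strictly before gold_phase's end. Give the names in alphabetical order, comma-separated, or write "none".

crimson_phase, teal_phase

Conditions: its end is strictly after green_phase's end (X.end > 110) AND its end is strictly before gold_phase's end (X.end < 178).
blue_phase: end 106 > 110? ✗; end 106 < 178? ✓ → no.
crimson_phase: end 115 > 110? ✓; end 115 < 178? ✓ → yes.
cyan_phase: end 46 > 110? ✗; end 46 < 178? ✓ → no.
silver_phase: end 51 > 110? ✗; end 51 < 178? ✓ → no.
teal_phase: end 144 > 110? ✓; end 144 < 178? ✓ → yes.
violet_phase: end 107 > 110? ✗; end 107 < 178? ✓ → no.
Result: crimson_phase, teal_phase.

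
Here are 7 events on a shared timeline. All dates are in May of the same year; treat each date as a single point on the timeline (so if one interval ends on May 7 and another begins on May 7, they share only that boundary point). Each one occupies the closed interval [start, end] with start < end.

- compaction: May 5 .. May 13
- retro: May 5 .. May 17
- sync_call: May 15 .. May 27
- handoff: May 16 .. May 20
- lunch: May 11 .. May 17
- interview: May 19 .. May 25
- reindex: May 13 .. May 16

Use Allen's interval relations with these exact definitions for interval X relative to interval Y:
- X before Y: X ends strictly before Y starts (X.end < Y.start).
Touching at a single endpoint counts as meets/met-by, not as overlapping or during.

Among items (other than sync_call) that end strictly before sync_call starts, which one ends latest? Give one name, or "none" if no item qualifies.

compaction

Target sync_call = [May 15, May 27].
compaction [May 5, May 13] → before → candidate.
handoff [May 16, May 20] → during → excluded.
interview [May 19, May 25] → during → excluded.
lunch [May 11, May 17] → overlaps → excluded.
reindex [May 13, May 16] → overlaps → excluded.
retro [May 5, May 17] → overlaps → excluded.
Among candidates, latest end is May 13 → compaction.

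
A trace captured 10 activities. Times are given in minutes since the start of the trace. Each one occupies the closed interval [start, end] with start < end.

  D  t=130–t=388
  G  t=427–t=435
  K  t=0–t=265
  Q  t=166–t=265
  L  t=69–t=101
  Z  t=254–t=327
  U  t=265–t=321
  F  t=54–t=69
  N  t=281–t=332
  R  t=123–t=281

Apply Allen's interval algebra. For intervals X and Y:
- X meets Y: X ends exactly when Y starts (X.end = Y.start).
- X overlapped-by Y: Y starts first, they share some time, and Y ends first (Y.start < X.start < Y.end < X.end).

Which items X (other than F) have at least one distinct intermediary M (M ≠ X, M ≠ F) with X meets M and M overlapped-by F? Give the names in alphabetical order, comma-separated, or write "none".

none

Target F = [t=54, t=69].
Intermediaries M with M overlapped-by F: none.
Union: none.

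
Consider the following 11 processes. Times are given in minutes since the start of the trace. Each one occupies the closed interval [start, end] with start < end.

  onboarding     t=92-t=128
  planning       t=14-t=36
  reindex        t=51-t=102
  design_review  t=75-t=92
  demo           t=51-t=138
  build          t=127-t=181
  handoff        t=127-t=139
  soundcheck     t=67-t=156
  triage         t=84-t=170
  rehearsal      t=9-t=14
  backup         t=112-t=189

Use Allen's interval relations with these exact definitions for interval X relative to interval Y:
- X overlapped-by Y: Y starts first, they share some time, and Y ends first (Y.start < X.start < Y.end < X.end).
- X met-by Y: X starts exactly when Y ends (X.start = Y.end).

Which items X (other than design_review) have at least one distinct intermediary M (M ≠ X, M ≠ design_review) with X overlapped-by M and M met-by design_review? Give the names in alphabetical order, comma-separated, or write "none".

backup, build, handoff

Target design_review = [t=75, t=92].
Intermediaries M with M met-by design_review: onboarding.
Via onboarding — items with X overlapped-by onboarding: backup, build, handoff.
Union: backup, build, handoff.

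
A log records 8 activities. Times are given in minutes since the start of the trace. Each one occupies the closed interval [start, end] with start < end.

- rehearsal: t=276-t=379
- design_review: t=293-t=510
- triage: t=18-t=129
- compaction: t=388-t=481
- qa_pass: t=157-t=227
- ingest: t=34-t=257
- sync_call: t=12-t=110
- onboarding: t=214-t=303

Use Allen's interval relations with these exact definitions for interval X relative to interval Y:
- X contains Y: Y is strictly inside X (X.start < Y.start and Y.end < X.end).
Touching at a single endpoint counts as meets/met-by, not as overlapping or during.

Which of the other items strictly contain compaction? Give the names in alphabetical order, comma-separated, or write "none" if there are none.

design_review

Target compaction = [t=388, t=481].
design_review [t=293, t=510] → contains → yes.
ingest [t=34, t=257] → before → no.
onboarding [t=214, t=303] → before → no.
qa_pass [t=157, t=227] → before → no.
rehearsal [t=276, t=379] → before → no.
sync_call [t=12, t=110] → before → no.
triage [t=18, t=129] → before → no.
Result: design_review.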